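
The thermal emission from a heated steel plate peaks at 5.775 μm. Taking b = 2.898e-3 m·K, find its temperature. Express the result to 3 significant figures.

Wien's law gives T = b/λ_max = (2.898×10⁻³ m·K)/(5.775×10⁻⁶ m) = 502 K.

T ≈ 502 K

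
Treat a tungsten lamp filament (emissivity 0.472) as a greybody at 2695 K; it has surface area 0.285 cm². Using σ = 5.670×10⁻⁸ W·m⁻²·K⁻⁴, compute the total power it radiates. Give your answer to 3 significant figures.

P ≈ 40.2 W

Area A = 0.285 cm² = 2.85×10⁻⁵ m².
P = εσAT⁴ = 0.472 × 5.670×10⁻⁸ × 2.85×10⁻⁵ × (2695)⁴ = 40.2 W.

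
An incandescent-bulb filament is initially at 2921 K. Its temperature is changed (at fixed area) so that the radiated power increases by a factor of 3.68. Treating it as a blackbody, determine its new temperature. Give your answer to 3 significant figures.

T₂ ≈ 4.05×10³ K

P ∝ T⁴, so T₂/T₁ = (P₂/P₁)^(1/4) = (3.68)^(1/4) = 1.38504.
T₂ = 2921 × 1.38504 = 4.05×10³ K.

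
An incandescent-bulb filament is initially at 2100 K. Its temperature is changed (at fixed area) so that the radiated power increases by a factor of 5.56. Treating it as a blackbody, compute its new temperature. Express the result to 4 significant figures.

T₂ ≈ 3225 K

P ∝ T⁴, so T₂/T₁ = (P₂/P₁)^(1/4) = (5.56)^(1/4) = 1.53557.
T₂ = 2100 × 1.53557 = 3225 K.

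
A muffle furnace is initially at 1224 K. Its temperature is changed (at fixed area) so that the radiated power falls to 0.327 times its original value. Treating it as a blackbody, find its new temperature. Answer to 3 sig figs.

P ∝ T⁴, so T₂/T₁ = (P₂/P₁)^(1/4) = (0.327)^(1/4) = 0.756200.
T₂ = 1224 × 0.756200 = 926 K.

T₂ ≈ 926 K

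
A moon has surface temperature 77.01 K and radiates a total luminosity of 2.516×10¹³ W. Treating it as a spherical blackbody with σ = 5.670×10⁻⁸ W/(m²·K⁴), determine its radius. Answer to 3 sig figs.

L = 4πR²σT⁴ ⇒ R = √(L/(4πσT⁴)).
σT⁴ = 1.99421 W/m², so R = √(2.516×10¹³/(4π×1.99421)) = 1.00×10⁶ m.

R ≈ 1.00×10⁶ m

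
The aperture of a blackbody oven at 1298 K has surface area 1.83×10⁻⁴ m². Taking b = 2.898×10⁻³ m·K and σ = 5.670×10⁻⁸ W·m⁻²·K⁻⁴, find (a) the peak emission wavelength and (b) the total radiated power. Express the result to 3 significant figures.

λ_max ≈ 2.23 μm; P ≈ 29.5 W

(a) λ_max = b/T = 2.898×10⁻³/1298 = 2.233×10⁻⁶ m = 2.23 μm.
Area A = 1.83×10⁻⁴ m².
(b) P = σAT⁴ = 5.670×10⁻⁸×1.83×10⁻⁴×(1298)⁴ = 29.5 W.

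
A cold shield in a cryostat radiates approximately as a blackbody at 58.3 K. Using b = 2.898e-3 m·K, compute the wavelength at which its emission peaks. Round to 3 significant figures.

λ_max ≈ 49.7 μm

Wien's displacement law: λ_max = b/T = (2.898×10⁻³ m·K)/(58.3 K) = 4.971×10⁻⁵ m.
That is 49.7 μm, in the infrared range.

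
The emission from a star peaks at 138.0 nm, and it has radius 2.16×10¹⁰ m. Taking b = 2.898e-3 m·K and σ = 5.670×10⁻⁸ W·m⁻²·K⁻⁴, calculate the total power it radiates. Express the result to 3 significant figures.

Wien's law: T = b/λ_max = 2.898×10⁻³/1.380×10⁻⁷ = 21000.0 K.
Surface area A = 4πR² = 4π(2.16×10¹⁰ m)² = 5.86297×10²¹ m².
Then P = σAT⁴ = 5.670×10⁻⁸×5.86297×10²¹×(21000.0)⁴ = 6.47×10³¹ W.

P ≈ 6.47×10³¹ W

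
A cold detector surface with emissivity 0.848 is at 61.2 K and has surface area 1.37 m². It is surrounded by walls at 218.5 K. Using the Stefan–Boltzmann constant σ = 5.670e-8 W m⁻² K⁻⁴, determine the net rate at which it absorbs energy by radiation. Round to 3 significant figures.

Net gain ≈ 149 W

Area A = 1.37 m².
Net radiated power P_net = εσA(T⁴ − T₀⁴) = 0.848×5.670×10⁻⁸×1.37×(61.2⁴ − 218.5⁴).
T⁴ − T₀⁴ = 1.40283×10⁷ − 2.27932×10⁹ = -2.26529×10⁹ K⁴, so P_net = -149 W — negative, meaning a net gain of 149 W.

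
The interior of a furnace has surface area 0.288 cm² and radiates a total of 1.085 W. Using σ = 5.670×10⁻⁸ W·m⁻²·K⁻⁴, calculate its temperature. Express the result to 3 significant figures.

Area A = 0.288 cm² = 2.88×10⁻⁵ m².
P = σAT⁴ ⇒ T = (P/(σA))^(1/4) = (1.085/(5.670×10⁻⁸×2.88×10⁻⁵))^(1/4) = 903 K.

T ≈ 903 K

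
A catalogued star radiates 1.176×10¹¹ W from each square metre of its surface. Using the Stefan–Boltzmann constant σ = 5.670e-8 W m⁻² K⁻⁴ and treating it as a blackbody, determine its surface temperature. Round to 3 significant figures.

I = σT⁴, so T = (I/σ)^(1/4) = (1.176×10¹¹/(5.670×10⁻⁸))^(1/4) = 3.79×10⁴ K.

T ≈ 3.79×10⁴ K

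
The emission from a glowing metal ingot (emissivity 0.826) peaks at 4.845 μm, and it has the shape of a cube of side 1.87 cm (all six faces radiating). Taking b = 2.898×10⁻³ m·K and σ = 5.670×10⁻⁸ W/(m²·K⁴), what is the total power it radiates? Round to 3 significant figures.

Wien's law: T = b/λ_max = 2.898×10⁻³/4.845×10⁻⁶ = 598.142 K.
Area A = 6s² = 6×(0.0187 m)² = 2.09814×10⁻³ m².
Then P = εσAT⁴ = 0.826×5.670×10⁻⁸×2.09814×10⁻³×(598.142)⁴ = 12.6 W.

P ≈ 12.6 W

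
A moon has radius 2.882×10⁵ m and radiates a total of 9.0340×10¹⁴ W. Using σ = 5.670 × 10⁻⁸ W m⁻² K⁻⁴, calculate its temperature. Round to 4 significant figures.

Surface area A = 4πR² = 4π(2.882×10⁵ m)² = 1.04375×10¹² m².
P = σAT⁴ ⇒ T = (P/(σA))^(1/4) = (9.0340×10¹⁴/(5.670×10⁻⁸×1.04375×10¹²))^(1/4) = 351.5 K.

T ≈ 351.5 K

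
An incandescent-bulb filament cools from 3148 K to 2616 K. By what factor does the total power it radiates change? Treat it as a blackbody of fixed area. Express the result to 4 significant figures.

P₂/P₁ ≈ 0.4769

P ∝ T⁴, so P₂/P₁ = (T₂/T₁)⁴ = (2616/3148)⁴ = (0.831004)⁴ = 0.4769.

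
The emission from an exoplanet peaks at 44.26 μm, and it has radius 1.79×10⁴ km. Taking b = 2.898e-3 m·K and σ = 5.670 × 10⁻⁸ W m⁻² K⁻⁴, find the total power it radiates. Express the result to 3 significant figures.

P ≈ 4.20×10¹⁵ W

Wien's law: T = b/λ_max = 2.898×10⁻³/4.426×10⁻⁵ = 65.4767 K.
Surface area A = 4πR² = 4π(1.79×10⁷ m)² = 4.02639×10¹⁵ m².
Then P = σAT⁴ = 5.670×10⁻⁸×4.02639×10¹⁵×(65.4767)⁴ = 4.20×10¹⁵ W.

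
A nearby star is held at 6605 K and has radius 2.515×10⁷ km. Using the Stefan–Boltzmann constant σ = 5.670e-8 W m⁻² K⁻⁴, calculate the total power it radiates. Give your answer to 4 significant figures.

P ≈ 8.577×10²⁹ W

Surface area A = 4πR² = 4π(2.515×10¹⁰ m)² = 7.94851×10²¹ m².
P = σAT⁴ = 5.670×10⁻⁸ × 7.94851×10²¹ × (6605)⁴ = 8.577×10²⁹ W.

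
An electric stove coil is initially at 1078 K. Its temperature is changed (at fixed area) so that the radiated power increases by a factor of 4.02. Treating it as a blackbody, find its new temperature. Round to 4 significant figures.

T₂ ≈ 1526 K

P ∝ T⁴, so T₂/T₁ = (P₂/P₁)^(1/4) = (4.02)^(1/4) = 1.41598.
T₂ = 1078 × 1.41598 = 1526 K.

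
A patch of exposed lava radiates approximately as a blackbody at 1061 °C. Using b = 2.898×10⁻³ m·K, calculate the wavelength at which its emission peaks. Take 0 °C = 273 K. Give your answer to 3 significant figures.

λ_max ≈ 2.17×10³ nm

T = 1061 °C + 273 = 1334 K.
Wien's displacement law: λ_max = b/T = (2.898×10⁻³ m·K)/(1334 K) = 2.172×10⁻⁶ m.
That is 2.17×10³ nm, in the infrared range.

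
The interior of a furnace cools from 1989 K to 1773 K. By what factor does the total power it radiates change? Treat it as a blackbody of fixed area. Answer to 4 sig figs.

P₂/P₁ ≈ 0.6314

P ∝ T⁴, so P₂/P₁ = (T₂/T₁)⁴ = (1773/1989)⁴ = (0.891403)⁴ = 0.6314.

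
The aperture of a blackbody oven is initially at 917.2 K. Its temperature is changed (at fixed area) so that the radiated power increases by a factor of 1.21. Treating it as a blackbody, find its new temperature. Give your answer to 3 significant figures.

T₂ ≈ 962 K

P ∝ T⁴, so T₂/T₁ = (P₂/P₁)^(1/4) = (1.21)^(1/4) = 1.04881.
T₂ = 917.2 × 1.04881 = 962 K.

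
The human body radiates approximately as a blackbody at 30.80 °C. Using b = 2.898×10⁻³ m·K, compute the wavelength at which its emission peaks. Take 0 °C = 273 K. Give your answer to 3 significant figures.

λ_max ≈ 9.54 μm

T = 30.80 °C + 273 = 303.80 K.
Wien's displacement law: λ_max = b/T = (2.898×10⁻³ m·K)/(303.80 K) = 9.539×10⁻⁶ m.
That is 9.54 μm, in the infrared range.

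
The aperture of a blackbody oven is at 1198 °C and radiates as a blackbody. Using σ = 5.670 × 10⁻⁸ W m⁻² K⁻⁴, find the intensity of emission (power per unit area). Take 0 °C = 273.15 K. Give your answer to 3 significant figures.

I ≈ 2.66×10⁵ W/m²

T = 1198 °C + 273.15 = 1471.15 K.
Stefan–Boltzmann: I = σT⁴ = 5.670×10⁻⁸ × (1471.15)⁴ = 2.66×10⁵ W/m².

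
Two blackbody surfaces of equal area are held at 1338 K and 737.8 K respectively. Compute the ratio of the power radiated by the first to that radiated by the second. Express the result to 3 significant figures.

P₁/P₂ ≈ 10.8

With equal areas, P₁/P₂ = (T₁/T₂)⁴ = (1338/737.8)⁴ = 10.8.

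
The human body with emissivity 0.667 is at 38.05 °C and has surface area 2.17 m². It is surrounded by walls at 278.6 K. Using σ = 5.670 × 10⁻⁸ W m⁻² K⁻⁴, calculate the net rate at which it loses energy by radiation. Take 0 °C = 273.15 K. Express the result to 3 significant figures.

T = 38.05 °C + 273.15 = 311.20 K.
Area A = 2.17 m².
Net radiated power P_net = εσA(T⁴ − T₀⁴) = 0.667×5.670×10⁻⁸×2.17×(311.20⁴ − 278.6⁴).
T⁴ − T₀⁴ = 9.37904×10⁹ − 6.02455×10⁹ = 3.35449×10⁹ K⁴, so P_net = 275 W.

Net loss ≈ 275 W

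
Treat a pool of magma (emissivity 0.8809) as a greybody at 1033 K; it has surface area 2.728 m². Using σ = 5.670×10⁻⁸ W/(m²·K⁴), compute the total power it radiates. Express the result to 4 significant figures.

P ≈ 1.552×10⁵ W

Area A = 2.728 m².
P = εσAT⁴ = 0.8809 × 5.670×10⁻⁸ × 2.728 × (1033)⁴ = 1.552×10⁵ W.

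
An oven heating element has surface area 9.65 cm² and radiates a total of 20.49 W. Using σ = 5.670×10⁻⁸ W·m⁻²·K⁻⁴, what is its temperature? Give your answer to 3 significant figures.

T ≈ 782 K

Area A = 9.65 cm² = 9.65×10⁻⁴ m².
P = σAT⁴ ⇒ T = (P/(σA))^(1/4) = (20.49/(5.670×10⁻⁸×9.65×10⁻⁴))^(1/4) = 782 K.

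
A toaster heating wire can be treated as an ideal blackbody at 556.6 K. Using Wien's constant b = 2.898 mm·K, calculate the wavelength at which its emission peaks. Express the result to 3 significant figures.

λ_max ≈ 5.21 μm

Wien's displacement law: λ_max = b/T = (2.898×10⁻³ m·K)/(556.6 K) = 5.207×10⁻⁶ m.
That is 5.21 μm, in the infrared range.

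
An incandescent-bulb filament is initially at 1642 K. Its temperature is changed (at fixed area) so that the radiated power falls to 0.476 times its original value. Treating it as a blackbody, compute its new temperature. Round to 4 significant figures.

P ∝ T⁴, so T₂/T₁ = (P₂/P₁)^(1/4) = (0.476)^(1/4) = 0.830619.
T₂ = 1642 × 0.830619 = 1364 K.

T₂ ≈ 1364 K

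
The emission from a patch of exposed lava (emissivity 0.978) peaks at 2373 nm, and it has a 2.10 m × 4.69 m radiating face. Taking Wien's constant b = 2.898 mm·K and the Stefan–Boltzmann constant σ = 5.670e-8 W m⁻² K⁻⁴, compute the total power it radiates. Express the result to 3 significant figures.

Wien's law: T = b/λ_max = 2.898×10⁻³/2.373×10⁻⁶ = 1221.24 K.
Area A = 2.10 × 4.69 = 9.849 m².
Then P = εσAT⁴ = 0.978×5.670×10⁻⁸×9.849×(1221.24)⁴ = 1.21×10⁶ W.

P ≈ 1.21×10⁶ W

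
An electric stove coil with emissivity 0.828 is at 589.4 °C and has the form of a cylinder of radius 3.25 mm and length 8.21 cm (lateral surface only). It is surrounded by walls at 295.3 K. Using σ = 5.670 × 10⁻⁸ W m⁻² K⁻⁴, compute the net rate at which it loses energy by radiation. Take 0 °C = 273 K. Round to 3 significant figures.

T = 589.4 °C + 273 = 862.4 K.
Lateral area A = 2πrL = 2π×3.25×10⁻³×0.0821 = 1.67651×10⁻³ m².
Net radiated power P_net = εσA(T⁴ − T₀⁴) = 0.828×5.670×10⁻⁸×1.67651×10⁻³×(862.4⁴ − 295.3⁴).
T⁴ − T₀⁴ = 5.53140×10¹¹ − 7.60420×10⁹ = 5.45536×10¹¹ K⁴, so P_net = 42.9 W.

Net loss ≈ 42.9 W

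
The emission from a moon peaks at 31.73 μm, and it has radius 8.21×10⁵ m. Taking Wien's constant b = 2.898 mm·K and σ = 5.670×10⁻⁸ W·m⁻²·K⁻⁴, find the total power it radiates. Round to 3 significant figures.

Wien's law: T = b/λ_max = 2.898×10⁻³/3.173×10⁻⁵ = 91.3331 K.
Surface area A = 4πR² = 4π(8.21×10⁵ m)² = 8.47025×10¹² m².
Then P = σAT⁴ = 5.670×10⁻⁸×8.47025×10¹²×(91.3331)⁴ = 3.34×10¹³ W.

P ≈ 3.34×10¹³ W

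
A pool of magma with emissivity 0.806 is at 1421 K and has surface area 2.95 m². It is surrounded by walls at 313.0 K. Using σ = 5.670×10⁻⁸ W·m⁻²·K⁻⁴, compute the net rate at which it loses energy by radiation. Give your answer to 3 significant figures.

Net loss ≈ 5.48×10⁵ W

Area A = 2.95 m².
Net radiated power P_net = εσA(T⁴ − T₀⁴) = 0.806×5.670×10⁻⁸×2.95×(1421⁴ − 313.0⁴).
T⁴ − T₀⁴ = 4.07733×10¹² − 9.59792×10⁹ = 4.06773×10¹² K⁴, so P_net = 5.48×10⁵ W.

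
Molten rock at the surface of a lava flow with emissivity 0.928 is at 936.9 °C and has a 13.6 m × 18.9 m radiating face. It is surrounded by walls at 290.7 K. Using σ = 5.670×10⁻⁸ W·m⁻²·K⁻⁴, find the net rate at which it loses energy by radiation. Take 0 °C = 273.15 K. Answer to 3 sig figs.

T = 936.9 °C + 273.15 = 1210.05 K.
Area A = 13.6 × 18.9 = 257.04 m².
Net radiated power P_net = εσA(T⁴ − T₀⁴) = 0.928×5.670×10⁻⁸×257.04×(1210.05⁴ − 290.7⁴).
T⁴ − T₀⁴ = 2.14394×10¹² − 7.14135×10⁹ = 2.13680×10¹² K⁴, so P_net = 2.89×10⁷ W.

Net loss ≈ 2.89×10⁷ W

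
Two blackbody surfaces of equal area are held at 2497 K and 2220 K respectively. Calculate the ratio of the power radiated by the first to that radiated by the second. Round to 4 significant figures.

P₁/P₂ ≈ 1.601

With equal areas, P₁/P₂ = (T₁/T₂)⁴ = (2497/2220)⁴ = 1.601.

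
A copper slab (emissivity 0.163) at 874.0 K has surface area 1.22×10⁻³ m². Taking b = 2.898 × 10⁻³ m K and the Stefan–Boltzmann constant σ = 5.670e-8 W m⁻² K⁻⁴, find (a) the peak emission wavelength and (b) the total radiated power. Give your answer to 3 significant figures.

λ_max ≈ 3.32 μm; P ≈ 6.58 W

(a) λ_max = b/T = 2.898×10⁻³/874.0 = 3.316×10⁻⁶ m = 3.32 μm.
Area A = 1.22×10⁻³ m².
(b) P = εσAT⁴ = 0.163×5.670×10⁻⁸×1.22×10⁻³×(874.0)⁴ = 6.58 W.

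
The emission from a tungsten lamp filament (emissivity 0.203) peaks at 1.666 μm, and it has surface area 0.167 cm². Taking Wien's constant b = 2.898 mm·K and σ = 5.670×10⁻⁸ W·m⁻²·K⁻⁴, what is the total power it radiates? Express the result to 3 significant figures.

P ≈ 1.76 W

Wien's law: T = b/λ_max = 2.898×10⁻³/1.666×10⁻⁶ = 1739.50 K.
Area A = 0.167 cm² = 1.67×10⁻⁵ m².
Then P = εσAT⁴ = 0.203×5.670×10⁻⁸×1.67×10⁻⁵×(1739.50)⁴ = 1.76 W.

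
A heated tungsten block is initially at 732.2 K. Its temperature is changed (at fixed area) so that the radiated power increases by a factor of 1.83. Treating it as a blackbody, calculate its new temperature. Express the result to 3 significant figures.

T₂ ≈ 852 K

P ∝ T⁴, so T₂/T₁ = (P₂/P₁)^(1/4) = (1.83)^(1/4) = 1.16309.
T₂ = 732.2 × 1.16309 = 852 K.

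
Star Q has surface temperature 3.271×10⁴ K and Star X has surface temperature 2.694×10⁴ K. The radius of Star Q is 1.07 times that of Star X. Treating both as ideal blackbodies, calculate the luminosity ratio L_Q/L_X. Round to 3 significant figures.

L_Q/L_X ≈ 2.49

L ∝ R²T⁴, so L_Q/L_X = (R_Q/R_X)²(T_Q/T_X)⁴ = (1.07)² × (3.271×10⁴/2.694×10⁴)⁴ = 1.1449 × 2.17336 = 2.49.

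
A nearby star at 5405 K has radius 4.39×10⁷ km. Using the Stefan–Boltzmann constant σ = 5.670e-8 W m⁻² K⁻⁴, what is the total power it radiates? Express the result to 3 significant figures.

P ≈ 1.17×10³⁰ W

Surface area A = 4πR² = 4π(4.39×10¹⁰ m)² = 2.42180×10²² m².
P = σAT⁴ = 5.670×10⁻⁸ × 2.42180×10²² × (5405)⁴ = 1.17×10³⁰ W.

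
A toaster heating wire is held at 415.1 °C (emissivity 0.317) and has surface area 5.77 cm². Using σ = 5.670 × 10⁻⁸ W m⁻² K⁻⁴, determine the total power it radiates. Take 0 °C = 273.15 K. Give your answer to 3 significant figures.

P ≈ 2.33 W

T = 415.1 °C + 273.15 = 688.25 K.
Area A = 5.77 cm² = 5.77×10⁻⁴ m².
P = εσAT⁴ = 0.317 × 5.670×10⁻⁸ × 5.77×10⁻⁴ × (688.25)⁴ = 2.33 W.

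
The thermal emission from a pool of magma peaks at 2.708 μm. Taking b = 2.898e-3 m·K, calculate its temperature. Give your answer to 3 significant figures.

T ≈ 1.07×10³ K

Wien's law gives T = b/λ_max = (2.898×10⁻³ m·K)/(2.708×10⁻⁶ m) = 1.07×10³ K.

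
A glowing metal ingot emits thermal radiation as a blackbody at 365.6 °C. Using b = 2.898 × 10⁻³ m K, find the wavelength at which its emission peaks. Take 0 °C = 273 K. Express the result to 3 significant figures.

T = 365.6 °C + 273 = 638.6 K.
Wien's displacement law: λ_max = b/T = (2.898×10⁻³ m·K)/(638.6 K) = 4.538×10⁻⁶ m.
That is 4.54 μm, in the infrared range.

λ_max ≈ 4.54 μm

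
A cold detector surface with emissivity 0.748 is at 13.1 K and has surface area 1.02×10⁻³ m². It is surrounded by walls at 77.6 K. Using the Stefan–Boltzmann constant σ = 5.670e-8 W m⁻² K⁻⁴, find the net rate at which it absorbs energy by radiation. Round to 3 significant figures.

Area A = 1.02×10⁻³ m².
Net radiated power P_net = εσA(T⁴ − T₀⁴) = 0.748×5.670×10⁻⁸×1.02×10⁻³×(13.1⁴ − 77.6⁴).
T⁴ − T₀⁴ = 29450.0 − 3.62616×10⁷ = -3.62322×10⁷ K⁴, so P_net = -1.57×10⁻³ W — negative, meaning a net gain of 1.57×10⁻³ W.

Net gain ≈ 1.57×10⁻³ W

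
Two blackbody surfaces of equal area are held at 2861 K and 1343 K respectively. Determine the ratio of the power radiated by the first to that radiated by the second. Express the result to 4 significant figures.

With equal areas, P₁/P₂ = (T₁/T₂)⁴ = (2861/1343)⁴ = 20.60.

P₁/P₂ ≈ 20.60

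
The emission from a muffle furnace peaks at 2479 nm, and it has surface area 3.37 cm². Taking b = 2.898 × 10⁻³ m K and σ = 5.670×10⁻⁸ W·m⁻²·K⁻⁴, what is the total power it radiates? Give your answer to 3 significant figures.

Wien's law: T = b/λ_max = 2.898×10⁻³/2.479×10⁻⁶ = 1169.02 K.
Area A = 3.37 cm² = 3.37×10⁻⁴ m².
Then P = σAT⁴ = 5.670×10⁻⁸×3.37×10⁻⁴×(1169.02)⁴ = 35.7 W.

P ≈ 35.7 W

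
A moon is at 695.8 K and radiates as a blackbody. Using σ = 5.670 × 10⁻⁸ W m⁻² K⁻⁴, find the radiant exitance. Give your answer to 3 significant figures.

I ≈ 1.33×10⁴ W/m²

Stefan–Boltzmann: I = σT⁴ = 5.670×10⁻⁸ × (695.8)⁴ = 1.33×10⁴ W/m².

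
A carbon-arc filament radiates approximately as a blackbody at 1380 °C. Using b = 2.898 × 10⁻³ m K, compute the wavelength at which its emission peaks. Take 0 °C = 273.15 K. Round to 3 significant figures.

λ_max ≈ 1.75×10³ nm

T = 1380 °C + 273.15 = 1653.15 K.
Wien's displacement law: λ_max = b/T = (2.898×10⁻³ m·K)/(1653.15 K) = 1.753×10⁻⁶ m.
That is 1.75×10³ nm, in the infrared range.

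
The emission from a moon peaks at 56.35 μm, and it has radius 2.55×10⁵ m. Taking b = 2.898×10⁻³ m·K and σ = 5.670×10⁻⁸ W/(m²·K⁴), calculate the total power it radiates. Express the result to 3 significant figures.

Wien's law: T = b/λ_max = 2.898×10⁻³/5.635×10⁻⁵ = 51.4286 K.
Surface area A = 4πR² = 4π(2.55×10⁵ m)² = 8.17128×10¹¹ m².
Then P = σAT⁴ = 5.670×10⁻⁸×8.17128×10¹¹×(51.4286)⁴ = 3.24×10¹¹ W.

P ≈ 3.24×10¹¹ W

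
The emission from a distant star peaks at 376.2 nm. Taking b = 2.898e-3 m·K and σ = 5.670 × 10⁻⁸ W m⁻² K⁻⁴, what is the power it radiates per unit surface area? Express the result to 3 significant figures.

I ≈ 2.00×10⁸ W/m²

Wien's law: T = b/λ_max = 2.898×10⁻³/3.762×10⁻⁷ = 7703.35 K.
Then I = σT⁴ = 5.670×10⁻⁸×(7703.35)⁴ = 2.00×10⁸ W/m².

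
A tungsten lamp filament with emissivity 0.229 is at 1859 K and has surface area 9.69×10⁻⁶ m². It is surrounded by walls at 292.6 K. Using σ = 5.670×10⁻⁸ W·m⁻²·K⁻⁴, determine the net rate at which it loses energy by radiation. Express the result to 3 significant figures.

Net loss ≈ 1.50 W

Area A = 9.69×10⁻⁶ m².
Net radiated power P_net = εσA(T⁴ − T₀⁴) = 0.229×5.670×10⁻⁸×9.69×10⁻⁶×(1859⁴ − 292.6⁴).
T⁴ − T₀⁴ = 1.19431×10¹³ − 7.32989×10⁹ = 1.19358×10¹³ K⁴, so P_net = 1.50 W.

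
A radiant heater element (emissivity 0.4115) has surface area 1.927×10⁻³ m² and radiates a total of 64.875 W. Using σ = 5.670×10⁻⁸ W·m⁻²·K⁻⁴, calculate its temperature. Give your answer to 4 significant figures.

Area A = 1.927×10⁻³ m².
P = εσAT⁴ ⇒ T = (P/(εσA))^(1/4) = (64.875/(0.4115×5.670×10⁻⁸×1.927×10⁻³))^(1/4) = 1096 K.

T ≈ 1096 K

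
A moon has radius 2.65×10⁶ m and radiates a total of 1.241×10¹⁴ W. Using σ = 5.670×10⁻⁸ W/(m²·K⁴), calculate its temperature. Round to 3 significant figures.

T ≈ 70.6 K

Surface area A = 4πR² = 4π(2.65×10⁶ m)² = 8.82473×10¹³ m².
P = σAT⁴ ⇒ T = (P/(σA))^(1/4) = (1.241×10¹⁴/(5.670×10⁻⁸×8.82473×10¹³))^(1/4) = 70.6 K.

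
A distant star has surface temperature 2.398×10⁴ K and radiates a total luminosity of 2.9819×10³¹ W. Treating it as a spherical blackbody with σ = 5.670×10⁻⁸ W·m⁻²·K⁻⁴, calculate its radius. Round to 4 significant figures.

L = 4πR²σT⁴ ⇒ R = √(L/(4πσT⁴)).
σT⁴ = 1.87491×10¹⁰ W/m², so R = √(2.9819×10³¹/(4π×1.87491×10¹⁰)) = 1.125×10¹⁰ m.

R ≈ 1.125×10¹⁰ m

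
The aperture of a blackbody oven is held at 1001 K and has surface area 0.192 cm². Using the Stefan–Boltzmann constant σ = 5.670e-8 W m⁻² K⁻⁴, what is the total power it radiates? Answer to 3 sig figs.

Area A = 0.192 cm² = 1.92×10⁻⁵ m².
P = σAT⁴ = 5.670×10⁻⁸ × 1.92×10⁻⁵ × (1001)⁴ = 1.09 W.

P ≈ 1.09 W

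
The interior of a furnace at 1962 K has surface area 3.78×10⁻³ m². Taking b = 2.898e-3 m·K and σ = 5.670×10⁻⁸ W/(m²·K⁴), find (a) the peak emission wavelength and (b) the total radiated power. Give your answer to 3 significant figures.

(a) λ_max = b/T = 2.898×10⁻³/1962 = 1.477×10⁻⁶ m = 1.48 μm.
Area A = 3.78×10⁻³ m².
(b) P = σAT⁴ = 5.670×10⁻⁸×3.78×10⁻³×(1962)⁴ = 3.18×10³ W.

λ_max ≈ 1.48 μm; P ≈ 3.18×10³ W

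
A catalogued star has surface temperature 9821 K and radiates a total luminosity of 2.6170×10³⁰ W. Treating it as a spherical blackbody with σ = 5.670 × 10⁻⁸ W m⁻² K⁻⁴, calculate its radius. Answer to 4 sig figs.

L = 4πR²σT⁴ ⇒ R = √(L/(4πσT⁴)).
σT⁴ = 5.27480×10⁸ W/m², so R = √(2.6170×10³⁰/(4π×5.27480×10⁸)) = 1.987×10¹⁰ m.

R ≈ 1.987×10¹⁰ m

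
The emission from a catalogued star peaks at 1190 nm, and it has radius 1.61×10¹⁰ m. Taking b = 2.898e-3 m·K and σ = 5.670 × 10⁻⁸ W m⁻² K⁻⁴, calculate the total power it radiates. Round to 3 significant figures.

P ≈ 6.50×10²⁷ W

Wien's law: T = b/λ_max = 2.898×10⁻³/1.190×10⁻⁶ = 2435.29 K.
Surface area A = 4πR² = 4π(1.61×10¹⁰ m)² = 3.25733×10²¹ m².
Then P = σAT⁴ = 5.670×10⁻⁸×3.25733×10²¹×(2435.29)⁴ = 6.50×10²⁷ W.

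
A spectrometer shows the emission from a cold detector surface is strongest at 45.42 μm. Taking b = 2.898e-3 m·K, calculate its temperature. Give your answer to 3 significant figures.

Wien's law gives T = b/λ_max = (2.898×10⁻³ m·K)/(4.542×10⁻⁵ m) = 63.8 K.

T ≈ 63.8 K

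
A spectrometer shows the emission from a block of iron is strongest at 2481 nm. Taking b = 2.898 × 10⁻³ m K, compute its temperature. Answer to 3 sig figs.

Wien's law gives T = b/λ_max = (2.898×10⁻³ m·K)/(2.481×10⁻⁶ m) = 1.17×10³ K.

T ≈ 1.17×10³ K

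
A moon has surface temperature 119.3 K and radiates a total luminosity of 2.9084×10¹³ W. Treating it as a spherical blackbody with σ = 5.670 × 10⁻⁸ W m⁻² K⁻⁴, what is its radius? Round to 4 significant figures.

L = 4πR²σT⁴ ⇒ R = √(L/(4πσT⁴)).
σT⁴ = 11.4854 W/m², so R = √(2.9084×10¹³/(4π×11.4854)) = 4.489×10⁵ m.

R ≈ 4.489×10⁵ m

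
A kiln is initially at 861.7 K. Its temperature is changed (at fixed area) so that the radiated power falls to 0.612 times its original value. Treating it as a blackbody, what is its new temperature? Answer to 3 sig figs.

T₂ ≈ 762 K

P ∝ T⁴, so T₂/T₁ = (P₂/P₁)^(1/4) = (0.612)^(1/4) = 0.884480.
T₂ = 861.7 × 0.884480 = 762 K.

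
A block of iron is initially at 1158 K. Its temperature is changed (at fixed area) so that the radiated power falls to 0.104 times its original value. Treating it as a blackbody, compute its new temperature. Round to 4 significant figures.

T₂ ≈ 657.6 K

P ∝ T⁴, so T₂/T₁ = (P₂/P₁)^(1/4) = (0.104)^(1/4) = 0.567882.
T₂ = 1158 × 0.567882 = 657.6 K.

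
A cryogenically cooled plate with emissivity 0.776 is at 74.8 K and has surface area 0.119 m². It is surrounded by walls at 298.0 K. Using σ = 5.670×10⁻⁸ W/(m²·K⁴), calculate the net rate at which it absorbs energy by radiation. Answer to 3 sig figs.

Net gain ≈ 41.1 W

Area A = 0.119 m².
Net radiated power P_net = εσA(T⁴ − T₀⁴) = 0.776×5.670×10⁻⁸×0.119×(74.8⁴ − 298.0⁴).
T⁴ − T₀⁴ = 3.13045×10⁷ − 7.88615×10⁹ = -7.85485×10⁹ K⁴, so P_net = -41.1 W — negative, meaning a net gain of 41.1 W.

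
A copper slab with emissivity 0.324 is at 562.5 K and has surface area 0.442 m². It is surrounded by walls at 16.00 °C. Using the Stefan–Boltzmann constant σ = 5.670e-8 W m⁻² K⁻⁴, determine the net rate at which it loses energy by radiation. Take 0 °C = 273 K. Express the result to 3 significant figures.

Net loss ≈ 756 W

Surroundings: T = 16.00 °C + 273 = 289.00 K.
Area A = 0.442 m².
Net radiated power P_net = εσA(T⁴ − T₀⁴) = 0.324×5.670×10⁻⁸×0.442×(562.5⁴ − 289.00⁴).
T⁴ − T₀⁴ = 1.00113×10¹¹ − 6.97576×10⁹ = 9.31372×10¹⁰ K⁴, so P_net = 756 W.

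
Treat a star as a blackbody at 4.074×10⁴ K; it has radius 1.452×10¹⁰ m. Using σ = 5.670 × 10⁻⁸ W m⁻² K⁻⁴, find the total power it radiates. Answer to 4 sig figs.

P ≈ 4.138×10³² W

Surface area A = 4πR² = 4π(1.452×10¹⁰ m)² = 2.64937×10²¹ m².
P = σAT⁴ = 5.670×10⁻⁸ × 2.64937×10²¹ × (4.074×10⁴)⁴ = 4.138×10³² W.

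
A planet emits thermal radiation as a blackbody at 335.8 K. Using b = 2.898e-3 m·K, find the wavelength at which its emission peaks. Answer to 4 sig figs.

λ_max ≈ 8.630 μm

Wien's displacement law: λ_max = b/T = (2.898×10⁻³ m·K)/(335.8 K) = 8.6301×10⁻⁶ m.
That is 8.630 μm, in the infrared range.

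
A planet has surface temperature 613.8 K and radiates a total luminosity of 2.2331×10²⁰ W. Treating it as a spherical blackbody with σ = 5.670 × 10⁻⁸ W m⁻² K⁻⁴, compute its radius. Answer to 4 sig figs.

R ≈ 4.699×10⁷ m

L = 4πR²σT⁴ ⇒ R = √(L/(4πσT⁴)).
σT⁴ = 8048.05 W/m², so R = √(2.2331×10²⁰/(4π×8048.05)) = 4.699×10⁷ m.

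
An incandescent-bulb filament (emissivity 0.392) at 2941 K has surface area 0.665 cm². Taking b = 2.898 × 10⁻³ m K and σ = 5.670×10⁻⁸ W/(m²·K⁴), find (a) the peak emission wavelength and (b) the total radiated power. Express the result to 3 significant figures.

λ_max ≈ 985 nm; P ≈ 111 W

(a) λ_max = b/T = 2.898×10⁻³/2941 = 9.854×10⁻⁷ m = 985 nm.
Area A = 0.665 cm² = 6.65×10⁻⁵ m².
(b) P = εσAT⁴ = 0.392×5.670×10⁻⁸×6.65×10⁻⁵×(2941)⁴ = 111 W.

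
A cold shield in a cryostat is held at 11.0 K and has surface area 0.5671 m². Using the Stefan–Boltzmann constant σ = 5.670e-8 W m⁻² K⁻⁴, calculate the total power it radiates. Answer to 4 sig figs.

P ≈ 4.708×10⁻⁴ W

Area A = 0.5671 m².
P = σAT⁴ = 5.670×10⁻⁸ × 0.5671 × (11.0)⁴ = 4.708×10⁻⁴ W.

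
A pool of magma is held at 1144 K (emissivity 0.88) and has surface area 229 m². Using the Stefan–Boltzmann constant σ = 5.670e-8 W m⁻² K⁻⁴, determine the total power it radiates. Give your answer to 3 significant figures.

P ≈ 1.96×10⁷ W

Area A = 229 m².
P = εσAT⁴ = 0.88 × 5.670×10⁻⁸ × 229 × (1144)⁴ = 1.96×10⁷ W.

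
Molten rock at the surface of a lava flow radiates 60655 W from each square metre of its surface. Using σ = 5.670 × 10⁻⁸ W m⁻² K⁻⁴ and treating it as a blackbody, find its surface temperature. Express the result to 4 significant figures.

I = σT⁴, so T = (I/σ)^(1/4) = (60655/(5.670×10⁻⁸))^(1/4) = 1017 K.

T ≈ 1017 K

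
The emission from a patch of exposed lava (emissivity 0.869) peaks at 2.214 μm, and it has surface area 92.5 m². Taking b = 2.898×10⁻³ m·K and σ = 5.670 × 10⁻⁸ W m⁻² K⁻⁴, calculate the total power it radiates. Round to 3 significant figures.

P ≈ 1.34×10⁷ W

Wien's law: T = b/λ_max = 2.898×10⁻³/2.214×10⁻⁶ = 1308.94 K.
Area A = 92.5 m².
Then P = εσAT⁴ = 0.869×5.670×10⁻⁸×92.5×(1308.94)⁴ = 1.34×10⁷ W.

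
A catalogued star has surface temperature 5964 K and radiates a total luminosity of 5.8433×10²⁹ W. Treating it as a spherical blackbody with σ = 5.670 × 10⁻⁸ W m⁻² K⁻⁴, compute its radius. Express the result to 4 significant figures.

R ≈ 2.546×10¹⁰ m

L = 4πR²σT⁴ ⇒ R = √(L/(4πσT⁴)).
σT⁴ = 7.17354×10⁷ W/m², so R = √(5.8433×10²⁹/(4π×7.17354×10⁷)) = 2.546×10¹⁰ m.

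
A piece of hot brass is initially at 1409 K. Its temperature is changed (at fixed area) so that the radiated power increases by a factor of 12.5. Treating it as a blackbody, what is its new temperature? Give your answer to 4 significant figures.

T₂ ≈ 2649 K

P ∝ T⁴, so T₂/T₁ = (P₂/P₁)^(1/4) = (12.5)^(1/4) = 1.88030.
T₂ = 1409 × 1.88030 = 2649 K.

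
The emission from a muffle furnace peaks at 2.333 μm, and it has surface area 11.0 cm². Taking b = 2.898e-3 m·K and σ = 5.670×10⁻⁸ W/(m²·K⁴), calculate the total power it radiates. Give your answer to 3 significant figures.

P ≈ 148 W

Wien's law: T = b/λ_max = 2.898×10⁻³/2.333×10⁻⁶ = 1242.18 K.
Area A = 11.0 cm² = 1.10×10⁻³ m².
Then P = σAT⁴ = 5.670×10⁻⁸×1.10×10⁻³×(1242.18)⁴ = 148 W.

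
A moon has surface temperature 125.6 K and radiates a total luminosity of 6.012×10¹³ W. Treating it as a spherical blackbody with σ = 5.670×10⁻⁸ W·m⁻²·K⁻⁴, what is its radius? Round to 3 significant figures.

R ≈ 5.82×10⁵ m

L = 4πR²σT⁴ ⇒ R = √(L/(4πσT⁴)).
σT⁴ = 14.1105 W/m², so R = √(6.012×10¹³/(4π×14.1105)) = 5.82×10⁵ m.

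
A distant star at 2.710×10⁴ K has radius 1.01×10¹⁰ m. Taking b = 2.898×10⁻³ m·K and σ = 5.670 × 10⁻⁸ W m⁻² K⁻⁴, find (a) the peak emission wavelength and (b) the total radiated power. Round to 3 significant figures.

λ_max ≈ 107 nm; P ≈ 3.92×10³¹ W

(a) λ_max = b/T = 2.898×10⁻³/2.710×10⁴ = 1.069×10⁻⁷ m = 107 nm.
Surface area A = 4πR² = 4π(1.01×10¹⁰ m)² = 1.28190×10²¹ m².
(b) P = σAT⁴ = 5.670×10⁻⁸×1.28190×10²¹×(2.710×10⁴)⁴ = 3.92×10³¹ W.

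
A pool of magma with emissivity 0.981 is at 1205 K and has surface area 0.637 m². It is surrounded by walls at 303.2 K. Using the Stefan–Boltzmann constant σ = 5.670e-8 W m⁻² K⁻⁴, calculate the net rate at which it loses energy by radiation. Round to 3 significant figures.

Net loss ≈ 7.44×10⁴ W

Area A = 0.637 m².
Net radiated power P_net = εσA(T⁴ − T₀⁴) = 0.981×5.670×10⁻⁸×0.637×(1205⁴ − 303.2⁴).
T⁴ − T₀⁴ = 2.10838×10¹² − 8.45117×10⁹ = 2.09993×10¹² K⁴, so P_net = 7.44×10⁴ W.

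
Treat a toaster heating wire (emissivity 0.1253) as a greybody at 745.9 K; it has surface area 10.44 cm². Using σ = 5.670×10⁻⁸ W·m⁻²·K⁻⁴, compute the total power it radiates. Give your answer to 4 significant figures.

P ≈ 2.296 W

Area A = 10.44 cm² = 1.044×10⁻³ m².
P = εσAT⁴ = 0.1253 × 5.670×10⁻⁸ × 1.044×10⁻³ × (745.9)⁴ = 2.296 W.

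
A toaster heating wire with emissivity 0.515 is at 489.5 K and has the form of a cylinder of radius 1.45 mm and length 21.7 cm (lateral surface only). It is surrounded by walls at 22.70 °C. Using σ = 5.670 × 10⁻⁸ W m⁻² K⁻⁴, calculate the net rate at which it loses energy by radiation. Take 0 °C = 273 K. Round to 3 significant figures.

Net loss ≈ 2.87 W

Surroundings: T = 22.70 °C + 273 = 295.70 K.
Lateral area A = 2πrL = 2π×1.45×10⁻³×0.217 = 1.97700×10⁻³ m².
Net radiated power P_net = εσA(T⁴ − T₀⁴) = 0.515×5.670×10⁻⁸×1.97700×10⁻³×(489.5⁴ − 295.70⁴).
T⁴ − T₀⁴ = 5.74131×10¹⁰ − 7.64549×10⁹ = 4.97676×10¹⁰ K⁴, so P_net = 2.87 W.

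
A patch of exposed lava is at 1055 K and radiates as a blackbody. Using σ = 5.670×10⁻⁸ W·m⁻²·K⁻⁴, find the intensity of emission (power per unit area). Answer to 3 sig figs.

I ≈ 7.02×10⁴ W/m²

Stefan–Boltzmann: I = σT⁴ = 5.670×10⁻⁸ × (1055)⁴ = 7.02×10⁴ W/m².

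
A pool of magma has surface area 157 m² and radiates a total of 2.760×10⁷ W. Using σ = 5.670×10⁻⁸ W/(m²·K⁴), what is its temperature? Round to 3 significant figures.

Area A = 157 m².
P = σAT⁴ ⇒ T = (P/(σA))^(1/4) = (2.760×10⁷/(5.670×10⁻⁸×157))^(1/4) = 1.33×10³ K.

T ≈ 1.33×10³ K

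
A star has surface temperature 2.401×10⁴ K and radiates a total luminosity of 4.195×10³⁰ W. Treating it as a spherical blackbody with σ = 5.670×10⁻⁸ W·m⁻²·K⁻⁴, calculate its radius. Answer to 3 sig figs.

R ≈ 4.21×10⁹ m

L = 4πR²σT⁴ ⇒ R = √(L/(4πσT⁴)).
σT⁴ = 1.88431×10¹⁰ W/m², so R = √(4.195×10³⁰/(4π×1.88431×10¹⁰)) = 4.21×10⁹ m.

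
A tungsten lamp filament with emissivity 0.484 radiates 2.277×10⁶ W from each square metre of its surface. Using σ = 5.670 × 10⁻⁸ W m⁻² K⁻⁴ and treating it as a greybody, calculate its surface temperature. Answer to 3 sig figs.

T ≈ 3.02×10³ K

I = εσT⁴, so T = (I/εσ)^(1/4) = (2.277×10⁶/(0.484×5.670×10⁻⁸))^(1/4) = 3.02×10³ K.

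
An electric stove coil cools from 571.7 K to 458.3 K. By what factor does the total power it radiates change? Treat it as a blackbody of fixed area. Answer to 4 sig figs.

P₂/P₁ ≈ 0.4130

P ∝ T⁴, so P₂/P₁ = (T₂/T₁)⁴ = (458.3/571.7)⁴ = (0.801644)⁴ = 0.4130.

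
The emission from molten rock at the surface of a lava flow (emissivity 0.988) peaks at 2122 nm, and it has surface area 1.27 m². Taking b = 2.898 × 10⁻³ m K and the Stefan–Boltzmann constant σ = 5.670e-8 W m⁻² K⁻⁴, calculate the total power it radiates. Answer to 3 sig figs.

Wien's law: T = b/λ_max = 2.898×10⁻³/2.122×10⁻⁶ = 1365.69 K.
Area A = 1.27 m².
Then P = εσAT⁴ = 0.988×5.670×10⁻⁸×1.27×(1365.69)⁴ = 2.47×10⁵ W.

P ≈ 2.47×10⁵ W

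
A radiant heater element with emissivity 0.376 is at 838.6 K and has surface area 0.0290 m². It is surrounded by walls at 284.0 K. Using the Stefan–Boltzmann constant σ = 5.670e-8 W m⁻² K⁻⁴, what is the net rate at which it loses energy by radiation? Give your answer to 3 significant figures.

Net loss ≈ 302 W

Area A = 0.0290 m².
Net radiated power P_net = εσA(T⁴ − T₀⁴) = 0.376×5.670×10⁻⁸×0.0290×(838.6⁴ − 284.0⁴).
T⁴ − T₀⁴ = 4.94561×10¹¹ − 6.50539×10⁹ = 4.88056×10¹¹ K⁴, so P_net = 302 W.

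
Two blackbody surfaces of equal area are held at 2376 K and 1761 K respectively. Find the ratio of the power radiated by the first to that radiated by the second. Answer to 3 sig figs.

P₁/P₂ ≈ 3.31

With equal areas, P₁/P₂ = (T₁/T₂)⁴ = (2376/1761)⁴ = 3.31.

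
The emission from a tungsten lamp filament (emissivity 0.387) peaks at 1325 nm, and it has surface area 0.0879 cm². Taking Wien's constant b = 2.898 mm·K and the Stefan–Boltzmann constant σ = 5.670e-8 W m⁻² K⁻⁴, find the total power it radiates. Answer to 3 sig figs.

P ≈ 4.41 W

Wien's law: T = b/λ_max = 2.898×10⁻³/1.325×10⁻⁶ = 2187.17 K.
Area A = 0.0879 cm² = 8.79×10⁻⁶ m².
Then P = εσAT⁴ = 0.387×5.670×10⁻⁸×8.79×10⁻⁶×(2187.17)⁴ = 4.41 W.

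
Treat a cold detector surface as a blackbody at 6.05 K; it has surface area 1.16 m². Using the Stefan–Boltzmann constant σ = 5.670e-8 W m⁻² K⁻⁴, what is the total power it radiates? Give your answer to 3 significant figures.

Area A = 1.16 m².
P = σAT⁴ = 5.670×10⁻⁸ × 1.16 × (6.05)⁴ = 8.81×10⁻⁵ W.

P ≈ 8.81×10⁻⁵ W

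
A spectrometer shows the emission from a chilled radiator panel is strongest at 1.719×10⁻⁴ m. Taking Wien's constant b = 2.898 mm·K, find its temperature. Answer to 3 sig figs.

Wien's law gives T = b/λ_max = (2.898×10⁻³ m·K)/(1.719×10⁻⁴ m) = 16.9 K.

T ≈ 16.9 K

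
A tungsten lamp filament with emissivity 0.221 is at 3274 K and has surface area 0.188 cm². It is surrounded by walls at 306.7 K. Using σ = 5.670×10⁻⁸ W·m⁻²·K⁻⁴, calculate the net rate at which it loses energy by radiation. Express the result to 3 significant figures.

Area A = 0.188 cm² = 1.88×10⁻⁵ m².
Net radiated power P_net = εσA(T⁴ − T₀⁴) = 0.221×5.670×10⁻⁸×1.88×10⁻⁵×(3274⁴ − 306.7⁴).
T⁴ − T₀⁴ = 1.14899×10¹⁴ − 8.84820×10⁹ = 1.14890×10¹⁴ K⁴, so P_net = 27.1 W.

Net loss ≈ 27.1 W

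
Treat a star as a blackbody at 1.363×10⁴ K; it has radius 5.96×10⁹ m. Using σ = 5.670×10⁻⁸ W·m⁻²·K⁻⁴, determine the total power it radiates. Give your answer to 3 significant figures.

Surface area A = 4πR² = 4π(5.96×10⁹ m)² = 4.46378×10²⁰ m².
P = σAT⁴ = 5.670×10⁻⁸ × 4.46378×10²⁰ × (1.363×10⁴)⁴ = 8.74×10²⁹ W.

P ≈ 8.74×10²⁹ W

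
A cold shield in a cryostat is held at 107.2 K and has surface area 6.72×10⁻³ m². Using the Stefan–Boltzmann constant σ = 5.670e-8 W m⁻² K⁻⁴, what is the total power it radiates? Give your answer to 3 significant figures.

P ≈ 0.0503 W

Area A = 6.72×10⁻³ m².
P = σAT⁴ = 5.670×10⁻⁸ × 6.72×10⁻³ × (107.2)⁴ = 0.0503 W.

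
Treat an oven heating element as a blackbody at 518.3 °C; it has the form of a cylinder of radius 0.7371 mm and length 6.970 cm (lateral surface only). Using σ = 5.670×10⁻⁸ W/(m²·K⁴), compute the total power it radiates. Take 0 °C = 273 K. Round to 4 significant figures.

P ≈ 7.176 W

T = 518.3 °C + 273 = 791.3 K.
Lateral area A = 2πrL = 2π×7.371×10⁻⁴×0.06970 = 3.22804×10⁻⁴ m².
P = σAT⁴ = 5.670×10⁻⁸ × 3.22804×10⁻⁴ × (791.3)⁴ = 7.176 W.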